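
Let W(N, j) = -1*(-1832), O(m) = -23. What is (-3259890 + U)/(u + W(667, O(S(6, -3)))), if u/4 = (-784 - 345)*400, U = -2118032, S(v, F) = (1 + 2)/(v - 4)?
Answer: 2688961/902284 ≈ 2.9802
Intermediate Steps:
S(v, F) = 3/(-4 + v)
u = -1806400 (u = 4*((-784 - 345)*400) = 4*(-1129*400) = 4*(-451600) = -1806400)
W(N, j) = 1832
(-3259890 + U)/(u + W(667, O(S(6, -3)))) = (-3259890 - 2118032)/(-1806400 + 1832) = -5377922/(-1804568) = -5377922*(-1/1804568) = 2688961/902284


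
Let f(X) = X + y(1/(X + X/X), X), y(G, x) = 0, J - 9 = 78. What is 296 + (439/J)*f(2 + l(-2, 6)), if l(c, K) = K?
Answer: 29264/87 ≈ 336.37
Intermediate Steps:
J = 87 (J = 9 + 78 = 87)
f(X) = X (f(X) = X + 0 = X)
296 + (439/J)*f(2 + l(-2, 6)) = 296 + (439/87)*(2 + 6) = 296 + (439*(1/87))*8 = 296 + (439/87)*8 = 296 + 3512/87 = 29264/87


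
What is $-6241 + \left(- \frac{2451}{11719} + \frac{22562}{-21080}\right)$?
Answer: $- \frac{771035496239}{123518260} \approx -6242.3$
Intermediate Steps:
$-6241 + \left(- \frac{2451}{11719} + \frac{22562}{-21080}\right) = -6241 + \left(\left(-2451\right) \frac{1}{11719} + 22562 \left(- \frac{1}{21080}\right)\right) = -6241 - \frac{158035579}{123518260} = - \frac{771035496239}{123518260}$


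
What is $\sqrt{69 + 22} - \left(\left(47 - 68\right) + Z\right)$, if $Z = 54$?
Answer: $-33 + \sqrt{91} \approx -23.461$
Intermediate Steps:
$\sqrt{69 + 22} - \left(\left(47 - 68\right) + Z\right) = \sqrt{69 + 22} - \left(\left(47 - 68\right) + 54\right) = \sqrt{91} - \left(-21 + 54\right) = \sqrt{91} - 33 = -33 + \sqrt{91}$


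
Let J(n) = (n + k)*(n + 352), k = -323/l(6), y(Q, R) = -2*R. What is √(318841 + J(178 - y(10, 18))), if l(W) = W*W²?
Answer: √142274433/18 ≈ 662.66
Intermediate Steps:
l(W) = W³
k = -323/216 (k = -323/(6³) = -323/216 ≈ -1.4954)
J(n) = (352 + n)*(-323/216 + n) (J(n) = (n - 323/216)*(n + 352) = (-323/216 + n)*(352 + n) = (352 + n)*(-323/216 + n))
√(318841 + J(178 - y(10, 18))) = √(318841 + (-14212/27 + (178 - (-2)*18)² + 75709*(178 - (-2)*18)/216)) = √(318841 + (-14212/27 + (178 - 1*(-36))² + 75709*(178 - 1*(-36))/216)) = √(318841 + (-14212/27 + (178 + 36)² + 75709*(178 + 36)/216)) = √(318841 + (-14212/27 + 214² + (75709/216)*214)) = √(318841 + (-14212/27 + 45796 + 8100863/108)) = √(318841 + 12989983/108) = √(47424811/108) = √142274433/18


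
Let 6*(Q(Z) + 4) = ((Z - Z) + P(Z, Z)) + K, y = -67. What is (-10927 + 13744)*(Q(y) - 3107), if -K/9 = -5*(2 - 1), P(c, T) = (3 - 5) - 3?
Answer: -8744907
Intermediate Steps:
P(c, T) = -5 (P(c, T) = -2 - 3 = -5)
K = 45 (K = -(-45)*(2 - 1) = -(-45) = -9*(-5) = 45)
Q(Z) = 8/3 (Q(Z) = -4 + (((Z - Z) - 5) + 45)/6 = -4 + ((0 - 5) + 45)/6 = -4 + (-5 + 45)/6 = -4 + (⅙)*40 = -4 + 20/3 = 8/3)
(-10927 + 13744)*(Q(y) - 3107) = (-10927 + 13744)*(8/3 - 3107) = 2817*(-9313/3) = -8744907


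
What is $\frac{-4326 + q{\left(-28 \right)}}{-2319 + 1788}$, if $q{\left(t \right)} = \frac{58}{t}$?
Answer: $\frac{1027}{126} \approx 8.1508$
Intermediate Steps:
$\frac{-4326 + q{\left(-28 \right)}}{-2319 + 1788} = \frac{-4326 + \frac{58}{-28}}{-2319 + 1788} = \frac{-4326 + 58 \left(- \frac{1}{28}\right)}{-531} = \left(-4326 - \frac{29}{14}\right) \left(- \frac{1}{531}\right) = \left(- \frac{60593}{14}\right) \left(- \frac{1}{531}\right) = \frac{1027}{126}$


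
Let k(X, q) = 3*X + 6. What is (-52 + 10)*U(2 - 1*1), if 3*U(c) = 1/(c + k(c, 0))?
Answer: -7/5 ≈ -1.4000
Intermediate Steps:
k(X, q) = 6 + 3*X
U(c) = 1/(3*(6 + 4*c)) (U(c) = 1/(3*(c + (6 + 3*c))) = 1/(3*(6 + 4*c)))
(-52 + 10)*U(2 - 1*1) = (-52 + 10)*(1/(6*(3 + 2*(2 - 1*1)))) = -7/(3 + 2*(2 - 1)) = -7/(3 + 2*1) = -7/(3 + 2) = -7/5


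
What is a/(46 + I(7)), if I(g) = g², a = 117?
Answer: 117/95 ≈ 1.2316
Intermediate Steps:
a/(46 + I(7)) = 117/(46 + 7²) = 117/(46 + 49) = 117/95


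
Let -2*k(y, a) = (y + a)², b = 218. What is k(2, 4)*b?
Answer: -3924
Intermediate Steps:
k(y, a) = -(a + y)²/2 (k(y, a) = -(y + a)²/2 = -(a + y)²/2)
k(2, 4)*b = -(4 + 2)²/2*218 = -½*6²*218 = -½*36*218 = -18*218 = -3924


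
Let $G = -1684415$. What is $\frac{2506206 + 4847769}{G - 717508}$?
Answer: $- \frac{2451325}{800641} \approx -3.0617$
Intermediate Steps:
$\frac{2506206 + 4847769}{G - 717508} = \frac{2506206 + 4847769}{-1684415 - 717508} = \frac{7353975}{-2401923} = 7353975 \left(- \frac{1}{2401923}\right) = - \frac{2451325}{800641}$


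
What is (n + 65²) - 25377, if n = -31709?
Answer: -52861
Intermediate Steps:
(n + 65²) - 25377 = (-31709 + 65²) - 25377 = (-31709 + 4225) - 25377 = -27484 - 25377 = -52861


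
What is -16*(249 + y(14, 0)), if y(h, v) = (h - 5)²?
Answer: -5280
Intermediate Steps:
y(h, v) = (-5 + h)²
-16*(249 + y(14, 0)) = -16*(249 + (-5 + 14)²) = -16*(249 + 9²) = -16*(249 + 81) = -16*330 = -5280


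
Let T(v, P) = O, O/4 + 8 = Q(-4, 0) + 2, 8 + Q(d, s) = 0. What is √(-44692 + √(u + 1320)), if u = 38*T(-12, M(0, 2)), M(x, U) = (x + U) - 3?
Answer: √(-44692 + 2*I*√202) ≈ 0.0672 + 211.4*I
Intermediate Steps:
Q(d, s) = -8 (Q(d, s) = -8 + 0 = -8)
M(x, U) = -3 + U + x (M(x, U) = (U + x) - 3 = -3 + U + x)
O = -56 (O = -32 + 4*(-8 + 2) = -32 + 4*(-6) = -32 - 24 = -56)
T(v, P) = -56
u = -2128 (u = 38*(-56) = -2128)
√(-44692 + √(u + 1320)) = √(-44692 + √(-2128 + 1320)) = √(-44692 + √(-808)) = √(-44692 + 2*I*√202)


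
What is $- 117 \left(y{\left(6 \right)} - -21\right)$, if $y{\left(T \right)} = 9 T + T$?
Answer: $-9477$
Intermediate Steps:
$y{\left(T \right)} = 10 T$
$- 117 \left(y{\left(6 \right)} - -21\right) = - 117 \left(10 \cdot 6 - -21\right) = - 117 \left(60 + \left(-51 + 72\right)\right) = - 117 \left(60 + 21\right) = \left(-117\right) 81 = -9477$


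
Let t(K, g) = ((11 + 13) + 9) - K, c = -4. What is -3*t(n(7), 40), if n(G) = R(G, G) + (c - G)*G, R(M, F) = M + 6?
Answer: -291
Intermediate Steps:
R(M, F) = 6 + M
n(G) = 6 + G + G*(-4 - G) (n(G) = (6 + G) + (-4 - G)*G = (6 + G) + G*(-4 - G) = 6 + G + G*(-4 - G))
t(K, g) = 33 - K (t(K, g) = (24 + 9) - K = 33 - K)
-3*t(n(7), 40) = -3*(33 - (6 - 1*7² - 3*7)) = -3*(33 - (6 - 1*49 - 21)) = -3*(33 - (6 - 49 - 21)) = -3*(33 - 1*(-64)) = -3*(33 + 64) = -3*97 = -291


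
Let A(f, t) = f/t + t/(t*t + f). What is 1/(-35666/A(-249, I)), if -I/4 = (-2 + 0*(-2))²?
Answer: -1487/3994592 ≈ -0.00037225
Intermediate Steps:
I = -16 (I = -4*(-2 + 0*(-2))² = -4*(-2 + 0)² = -4*(-2)² = -4*4 = -16)
A(f, t) = f/t + t/(f + t²) (A(f, t) = f/t + t/(t² + f) = f/t + t/(f + t²))
1/(-35666/A(-249, I)) = 1/(-35666*(-16*(-249 + (-16)²)/((-249)² + (-16)² - 249*(-16)²))) = 1/(-35666*(-16*(-249 + 256)/(62001 + 256 - 249*256))) = 1/(-35666*(-112/(62001 + 256 - 63744))) = 1/(-35666/((-1/16*⅐*(-1487)))) = 1/(-35666/1487/112) = 1/(-35666*112/1487) = 1/(-3994592/1487) = -1487/3994592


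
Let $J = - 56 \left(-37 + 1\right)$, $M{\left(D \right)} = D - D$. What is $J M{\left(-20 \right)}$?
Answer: $0$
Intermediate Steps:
$M{\left(D \right)} = 0$
$J = 2016$ ($J = \left(-56\right) \left(-36\right) = 2016$)
$J M{\left(-20 \right)} = 2016 \cdot 0 = 0$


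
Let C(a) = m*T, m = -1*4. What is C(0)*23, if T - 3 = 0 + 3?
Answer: -552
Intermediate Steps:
m = -4
T = 6 (T = 3 + (0 + 3) = 3 + 3 = 6)
C(a) = -24 (C(a) = -4*6 = -24)
C(0)*23 = -24*23 = -552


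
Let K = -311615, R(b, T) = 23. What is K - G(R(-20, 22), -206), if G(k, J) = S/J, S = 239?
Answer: -64192451/206 ≈ -3.1161e+5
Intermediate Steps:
G(k, J) = 239/J
K - G(R(-20, 22), -206) = -311615 - 239/(-206) = -311615 - 239*(-1)/206 = -311615 - 1*(-239/206) = -311615 + 239/206 = -64192451/206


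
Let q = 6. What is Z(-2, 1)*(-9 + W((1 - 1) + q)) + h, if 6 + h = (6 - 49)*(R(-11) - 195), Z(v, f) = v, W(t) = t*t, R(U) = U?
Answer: 8798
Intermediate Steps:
W(t) = t²
h = 8852 (h = -6 + (6 - 49)*(-11 - 195) = -6 - 43*(-206) = -6 + 8858 = 8852)
Z(-2, 1)*(-9 + W((1 - 1) + q)) + h = -2*(-9 + ((1 - 1) + 6)²) + 8852 = -2*(-9 + (0 + 6)²) + 8852 = -2*(-9 + 6²) + 8852 = -2*(-9 + 36) + 8852 = -2*27 + 8852 = -54 + 8852 = 8798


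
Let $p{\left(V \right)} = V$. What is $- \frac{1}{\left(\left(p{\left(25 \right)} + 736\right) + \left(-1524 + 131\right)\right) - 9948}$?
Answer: $\frac{1}{10580} \approx 9.4518 \cdot 10^{-5}$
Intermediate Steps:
$- \frac{1}{\left(\left(p{\left(25 \right)} + 736\right) + \left(-1524 + 131\right)\right) - 9948} = - \frac{1}{\left(\left(25 + 736\right) + \left(-1524 + 131\right)\right) - 9948} = - \frac{1}{\left(761 - 1393\right) - 9948} = - \frac{1}{-632 - 9948} = - \frac{1}{-10580} = \left(-1\right) \left(- \frac{1}{10580}\right) = \frac{1}{10580}$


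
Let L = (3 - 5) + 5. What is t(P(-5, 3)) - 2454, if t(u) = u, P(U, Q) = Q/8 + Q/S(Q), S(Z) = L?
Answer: -19621/8 ≈ -2452.6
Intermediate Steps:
L = 3 (L = -2 + 5 = 3)
S(Z) = 3
P(U, Q) = 11*Q/24 (P(U, Q) = Q/8 + Q/3 = 11*Q/24)
t(P(-5, 3)) - 2454 = (11/24)*3 - 2454 = 11/8 - 2454 = -19621/8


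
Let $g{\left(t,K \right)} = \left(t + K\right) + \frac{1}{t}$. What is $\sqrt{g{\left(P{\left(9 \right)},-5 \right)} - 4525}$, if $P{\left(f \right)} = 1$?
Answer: $4 i \sqrt{283} \approx 67.29 i$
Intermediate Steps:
$g{\left(t,K \right)} = K + t + \frac{1}{t}$ ($g{\left(t,K \right)} = \left(K + t\right) + \frac{1}{t} = K + t + \frac{1}{t}$)
$\sqrt{g{\left(P{\left(9 \right)},-5 \right)} - 4525} = \sqrt{\left(-5 + 1 + 1^{-1}\right) - 4525} = \sqrt{\left(-5 + 1 + 1\right) - 4525} = \sqrt{-3 - 4525} = \sqrt{-4528} = 4 i \sqrt{283}$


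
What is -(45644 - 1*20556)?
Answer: -25088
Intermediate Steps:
-(45644 - 1*20556) = -(45644 - 20556) = -1*25088 = -25088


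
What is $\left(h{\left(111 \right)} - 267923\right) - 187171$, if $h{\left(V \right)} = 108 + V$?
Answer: $-454875$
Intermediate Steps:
$\left(h{\left(111 \right)} - 267923\right) - 187171 = \left(\left(108 + 111\right) - 267923\right) - 187171 = \left(219 - 267923\right) - 187171 = -267704 - 187171 = -454875$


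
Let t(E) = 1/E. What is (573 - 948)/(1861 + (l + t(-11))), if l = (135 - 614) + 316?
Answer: -4125/18677 ≈ -0.22086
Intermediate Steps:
l = -163 (l = -479 + 316 = -163)
(573 - 948)/(1861 + (l + t(-11))) = (573 - 948)/(1861 + (-163 + 1/(-11))) = -375/(1861 + (-163 - 1/11)) = -375/(1861 - 1794/11) = -375/18677/11 = -375*11/18677 = -4125/18677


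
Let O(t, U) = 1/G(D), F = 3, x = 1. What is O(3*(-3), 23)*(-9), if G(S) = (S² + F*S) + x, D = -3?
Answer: -9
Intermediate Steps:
G(S) = 1 + S² + 3*S (G(S) = (S² + 3*S) + 1 = 1 + S² + 3*S)
O(t, U) = 1 (O(t, U) = 1/(1 + (-3)² + 3*(-3)) = 1/(1 + 9 - 9) = 1/1 = 1)
O(3*(-3), 23)*(-9) = 1*(-9) = -9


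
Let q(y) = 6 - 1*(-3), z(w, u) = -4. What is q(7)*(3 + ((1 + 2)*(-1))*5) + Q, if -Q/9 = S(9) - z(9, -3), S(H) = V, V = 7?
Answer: -207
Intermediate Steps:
S(H) = 7
q(y) = 9 (q(y) = 6 + 3 = 9)
Q = -99 (Q = -9*(7 - 1*(-4)) = -9*(7 + 4) = -9*11 = -99)
q(7)*(3 + ((1 + 2)*(-1))*5) + Q = 9*(3 + ((1 + 2)*(-1))*5) - 99 = 9*(3 + (3*(-1))*5) - 99 = 9*(3 - 3*5) - 99 = 9*(3 - 15) - 99 = 9*(-12) - 99 = -108 - 99 = -207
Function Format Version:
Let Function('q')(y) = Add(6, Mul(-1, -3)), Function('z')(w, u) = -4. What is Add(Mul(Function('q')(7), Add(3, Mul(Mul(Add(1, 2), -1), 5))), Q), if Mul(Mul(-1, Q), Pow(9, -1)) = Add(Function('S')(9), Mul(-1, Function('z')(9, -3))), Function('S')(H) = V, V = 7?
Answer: -207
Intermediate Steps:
Function('S')(H) = 7
Function('q')(y) = 9 (Function('q')(y) = Add(6, 3) = 9)
Q = -99 (Q = Mul(-9, Add(7, Mul(-1, -4))) = Mul(-9, Add(7, 4)) = Mul(-9, 11) = -99)
Add(Mul(Function('q')(7), Add(3, Mul(Mul(Add(1, 2), -1), 5))), Q) = Add(Mul(9, Add(3, Mul(Mul(Add(1, 2), -1), 5))), -99) = Add(Mul(9, Add(3, Mul(Mul(3, -1), 5))), -99) = Add(Mul(9, Add(3, Mul(-3, 5))), -99) = Add(Mul(9, Add(3, -15)), -99) = Add(Mul(9, -12), -99) = Add(-108, -99) = -207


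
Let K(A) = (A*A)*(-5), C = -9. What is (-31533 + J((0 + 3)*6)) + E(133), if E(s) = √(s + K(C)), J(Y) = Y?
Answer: -31515 + 4*I*√17 ≈ -31515.0 + 16.492*I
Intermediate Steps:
K(A) = -5*A² (K(A) = A²*(-5) = -5*A²)
E(s) = √(-405 + s) (E(s) = √(s - 5*(-9)²) = √(s - 5*81) = √(s - 405) = √(-405 + s))
(-31533 + J((0 + 3)*6)) + E(133) = (-31533 + (0 + 3)*6) + √(-405 + 133) = (-31533 + 3*6) + √(-272) = (-31533 + 18) + 4*I*√17 = -31515 + 4*I*√17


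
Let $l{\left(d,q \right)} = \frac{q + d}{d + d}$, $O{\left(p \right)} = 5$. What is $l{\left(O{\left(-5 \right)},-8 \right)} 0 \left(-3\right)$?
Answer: $0$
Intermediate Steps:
$l{\left(d,q \right)} = \frac{d + q}{2 d}$
$l{\left(O{\left(-5 \right)},-8 \right)} 0 \left(-3\right) = \frac{5 - 8}{2 \cdot 5} \cdot 0 \left(-3\right) = \frac{1}{2} \cdot \frac{1}{5} \left(-3\right) 0 = \left(- \frac{3}{10}\right) 0 = 0$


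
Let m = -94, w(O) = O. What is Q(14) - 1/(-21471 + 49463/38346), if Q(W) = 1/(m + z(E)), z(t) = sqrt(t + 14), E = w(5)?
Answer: -77049988600/7258837743951 - sqrt(19)/8817 ≈ -0.011109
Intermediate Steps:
E = 5
z(t) = sqrt(14 + t)
Q(W) = 1/(-94 + sqrt(19)) (Q(W) = 1/(-94 + sqrt(14 + 5)) = 1/(-94 + sqrt(19)))
Q(14) - 1/(-21471 + 49463/38346) = (-94/8817 - sqrt(19)/8817) - 1/(-21471 + 49463/38346) = (-94/8817 - sqrt(19)/8817) - 1/(-823277503/38346) = (-94/8817 - sqrt(19)/8817) - 1*(-38346/823277503) = (-94/8817 - sqrt(19)/8817) + 38346/823277503 = -77049988600/7258837743951 - sqrt(19)/8817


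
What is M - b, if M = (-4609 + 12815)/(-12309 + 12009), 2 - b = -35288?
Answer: -5297603/150 ≈ -35317.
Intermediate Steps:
b = 35290 (b = 2 - 1*(-35288) = 2 + 35288 = 35290)
M = -4103/150 (M = 8206/(-300) = 8206*(-1/300) = -4103/150 ≈ -27.353)
M - b = -4103/150 - 1*35290 = -4103/150 - 35290 = -5297603/150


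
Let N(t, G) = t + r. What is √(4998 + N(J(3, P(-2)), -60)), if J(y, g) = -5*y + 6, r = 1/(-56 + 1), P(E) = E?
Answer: √15091670/55 ≈ 70.633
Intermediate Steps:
r = -1/55 (r = 1/(-55) = -1/55 ≈ -0.018182)
J(y, g) = 6 - 5*y
N(t, G) = -1/55 + t (N(t, G) = t - 1/55 = -1/55 + t)
√(4998 + N(J(3, P(-2)), -60)) = √(4998 + (-1/55 + (6 - 5*3))) = √(4998 + (-1/55 + (6 - 15))) = √(4998 + (-1/55 - 9)) = √(4998 - 496/55) = √(274394/55) = √15091670/55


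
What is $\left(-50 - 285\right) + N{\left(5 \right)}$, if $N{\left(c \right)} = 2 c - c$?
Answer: $-330$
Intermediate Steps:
$N{\left(c \right)} = c$
$\left(-50 - 285\right) + N{\left(5 \right)} = \left(-50 - 285\right) + 5 = -335 + 5 = -330$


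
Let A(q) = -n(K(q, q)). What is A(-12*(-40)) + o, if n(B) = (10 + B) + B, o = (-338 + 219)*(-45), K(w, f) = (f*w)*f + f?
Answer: -221179615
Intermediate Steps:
K(w, f) = f + w*f² (K(w, f) = w*f² + f = f + w*f²)
o = 5355 (o = -119*(-45) = 5355)
n(B) = 10 + 2*B
A(q) = -10 - 2*q*(1 + q²) (A(q) = -(10 + 2*(q*(1 + q*q))) = -(10 + 2*(q*(1 + q²))) = -(10 + 2*q*(1 + q²)) = -10 - 2*q*(1 + q²))
A(-12*(-40)) + o = (-10 - (-24)*(-40) - 2*(-12*(-40))³) + 5355 = (-10 - 2*480 - 2*480³) + 5355 = (-10 - 960 - 2*110592000) + 5355 = (-10 - 960 - 221184000) + 5355 = -221184970 + 5355 = -221179615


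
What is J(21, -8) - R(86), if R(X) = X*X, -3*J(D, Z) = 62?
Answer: -22250/3 ≈ -7416.7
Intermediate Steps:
J(D, Z) = -62/3 (J(D, Z) = -1/3*62 = -62/3)
R(X) = X**2
J(21, -8) - R(86) = -62/3 - 1*86**2 = -62/3 - 1*7396 = -62/3 - 7396 = -22250/3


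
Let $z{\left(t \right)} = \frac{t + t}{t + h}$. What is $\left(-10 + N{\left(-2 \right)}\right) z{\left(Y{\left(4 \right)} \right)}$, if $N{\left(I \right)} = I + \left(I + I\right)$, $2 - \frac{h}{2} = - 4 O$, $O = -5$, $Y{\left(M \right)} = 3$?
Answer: $\frac{32}{11} \approx 2.9091$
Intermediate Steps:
$h = -36$ ($h = 4 - 2 \left(\left(-4\right) \left(-5\right)\right) = 4 - 40 = -36$)
$N{\left(I \right)} = 3 I$ ($N{\left(I \right)} = I + 2 I = 3 I$)
$z{\left(t \right)} = \frac{2 t}{-36 + t}$ ($z{\left(t \right)} = \frac{t + t}{t - 36} = \frac{2 t}{-36 + t}$)
$\left(-10 + N{\left(-2 \right)}\right) z{\left(Y{\left(4 \right)} \right)} = \left(-10 + 3 \left(-2\right)\right) 2 \cdot 3 \frac{1}{-36 + 3} = \left(-10 - 6\right) 2 \cdot 3 \frac{1}{-33} = - 16 \cdot 2 \cdot 3 \left(- \frac{1}{33}\right) = \left(-16\right) \left(- \frac{2}{11}\right) = \frac{32}{11}$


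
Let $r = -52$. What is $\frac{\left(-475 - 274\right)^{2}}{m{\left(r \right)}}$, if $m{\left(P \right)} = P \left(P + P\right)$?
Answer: $\frac{561001}{5408} \approx 103.74$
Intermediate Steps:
$m{\left(P \right)} = 2 P^{2}$ ($m{\left(P \right)} = P 2 P = 2 P^{2}$)
$\frac{\left(-475 - 274\right)^{2}}{m{\left(r \right)}} = \frac{\left(-475 - 274\right)^{2}}{2 \left(-52\right)^{2}} = \frac{\left(-749\right)^{2}}{2 \cdot 2704} = \frac{561001}{5408}$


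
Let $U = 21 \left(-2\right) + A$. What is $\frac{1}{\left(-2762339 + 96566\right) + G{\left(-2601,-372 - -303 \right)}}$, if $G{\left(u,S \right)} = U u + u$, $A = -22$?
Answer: $- \frac{1}{2501910} \approx -3.9969 \cdot 10^{-7}$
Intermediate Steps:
$U = -64$ ($U = 21 \left(-2\right) - 22 = -42 - 22 = -64$)
$G{\left(u,S \right)} = - 63 u$ ($G{\left(u,S \right)} = - 64 u + u = - 63 u$)
$\frac{1}{\left(-2762339 + 96566\right) + G{\left(-2601,-372 - -303 \right)}} = \frac{1}{\left(-2762339 + 96566\right) - -163863} = \frac{1}{-2665773 + 163863} = \frac{1}{-2501910} = - \frac{1}{2501910}$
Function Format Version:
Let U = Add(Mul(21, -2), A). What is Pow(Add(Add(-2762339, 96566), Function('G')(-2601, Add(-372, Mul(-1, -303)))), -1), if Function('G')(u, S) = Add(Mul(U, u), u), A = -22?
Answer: Rational(-1, 2501910) ≈ -3.9969e-7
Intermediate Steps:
U = -64 (U = Add(Mul(21, -2), -22) = Add(-42, -22) = -64)
Function('G')(u, S) = Mul(-63, u) (Function('G')(u, S) = Add(Mul(-64, u), u) = Mul(-63, u))
Pow(Add(Add(-2762339, 96566), Function('G')(-2601, Add(-372, Mul(-1, -303)))), -1) = Pow(Add(Add(-2762339, 96566), Mul(-63, -2601)), -1) = Pow(Add(-2665773, 163863), -1) = Pow(-2501910, -1) = Rational(-1, 2501910)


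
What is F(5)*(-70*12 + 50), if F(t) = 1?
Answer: -790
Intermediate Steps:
F(5)*(-70*12 + 50) = 1*(-70*12 + 50) = 1*(-840 + 50) = 1*(-790) = -790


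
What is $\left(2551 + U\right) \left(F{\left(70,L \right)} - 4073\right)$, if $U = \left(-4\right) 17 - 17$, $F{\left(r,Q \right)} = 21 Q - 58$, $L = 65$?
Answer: $-6820956$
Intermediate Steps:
$F{\left(r,Q \right)} = -58 + 21 Q$
$U = -85$ ($U = -68 - 17 = -85$)
$\left(2551 + U\right) \left(F{\left(70,L \right)} - 4073\right) = \left(2551 - 85\right) \left(\left(-58 + 21 \cdot 65\right) - 4073\right) = 2466 \left(\left(-58 + 1365\right) - 4073\right) = 2466 \left(1307 - 4073\right) = 2466 \left(-2766\right) = -6820956$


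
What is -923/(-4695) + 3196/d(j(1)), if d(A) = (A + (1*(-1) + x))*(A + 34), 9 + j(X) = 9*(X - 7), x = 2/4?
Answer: 33409849/17291685 ≈ 1.9321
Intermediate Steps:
x = ½ (x = 2*(¼) = ½ ≈ 0.50000)
j(X) = -72 + 9*X (j(X) = -9 + 9*(X - 7) = -9 + 9*(-7 + X) = -9 + (-63 + 9*X) = -72 + 9*X)
d(A) = (34 + A)*(-½ + A) (d(A) = (A + (1*(-1) + ½))*(A + 34) = (A + (-1 + ½))*(34 + A) = (A - ½)*(34 + A) = (-½ + A)*(34 + A) = (34 + A)*(-½ + A))
-923/(-4695) + 3196/d(j(1)) = -923/(-4695) + 3196/(-17 + (-72 + 9*1)² + 67*(-72 + 9*1)/2) = -923*(-1/4695) + 3196/(-17 + (-72 + 9)² + 67*(-72 + 9)/2) = 923/4695 + 3196/(-17 + (-63)² + (67/2)*(-63)) = 923/4695 + 3196/(-17 + 3969 - 4221/2) = 923/4695 + 3196/(3683/2) = 923/4695 + 3196*(2/3683) = 923/4695 + 6392/3683 = 33409849/17291685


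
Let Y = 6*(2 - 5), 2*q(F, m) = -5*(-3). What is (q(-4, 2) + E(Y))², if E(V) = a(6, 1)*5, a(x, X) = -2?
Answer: 25/4 ≈ 6.2500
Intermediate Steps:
q(F, m) = 15/2 (q(F, m) = (-5*(-3))/2 = (½)*15 = 15/2)
Y = -18 (Y = 6*(-3) = -18)
E(V) = -10 (E(V) = -2*5 = -10)
(q(-4, 2) + E(Y))² = (15/2 - 10)² = (-5/2)² = 25/4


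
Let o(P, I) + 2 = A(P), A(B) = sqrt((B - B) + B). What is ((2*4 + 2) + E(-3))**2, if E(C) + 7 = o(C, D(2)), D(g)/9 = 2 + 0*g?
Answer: (1 + I*sqrt(3))**2 ≈ -2.0 + 3.4641*I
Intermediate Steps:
D(g) = 18 (D(g) = 9*(2 + 0*g) = 9*(2 + 0) = 9*2 = 18)
A(B) = sqrt(B) (A(B) = sqrt(0 + B) = sqrt(B))
o(P, I) = -2 + sqrt(P)
E(C) = -9 + sqrt(C) (E(C) = -7 + (-2 + sqrt(C)) = -9 + sqrt(C))
((2*4 + 2) + E(-3))**2 = ((2*4 + 2) + (-9 + sqrt(-3)))**2 = ((8 + 2) + (-9 + I*sqrt(3)))**2 = (10 + (-9 + I*sqrt(3)))**2 = (1 + I*sqrt(3))**2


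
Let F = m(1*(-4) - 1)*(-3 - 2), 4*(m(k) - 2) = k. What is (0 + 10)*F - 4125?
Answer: -8325/2 ≈ -4162.5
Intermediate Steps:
m(k) = 2 + k/4
F = -15/4 (F = (2 + (1*(-4) - 1)/4)*(-3 - 2) = (2 + (-4 - 1)/4)*(-5) = (2 + (¼)*(-5))*(-5) = (2 - 5/4)*(-5) = (¾)*(-5) = -15/4 ≈ -3.7500)
(0 + 10)*F - 4125 = (0 + 10)*(-15/4) - 4125 = 10*(-15/4) - 4125 = -75/2 - 4125 = -8325/2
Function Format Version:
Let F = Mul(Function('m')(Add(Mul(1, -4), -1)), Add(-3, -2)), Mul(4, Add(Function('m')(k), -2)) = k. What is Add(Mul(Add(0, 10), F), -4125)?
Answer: Rational(-8325, 2) ≈ -4162.5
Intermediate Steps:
Function('m')(k) = Add(2, Mul(Rational(1, 4), k))
F = Rational(-15, 4) (F = Mul(Add(2, Mul(Rational(1, 4), Add(Mul(1, -4), -1))), Add(-3, -2)) = Mul(Add(2, Mul(Rational(1, 4), Add(-4, -1))), -5) = Mul(Add(2, Mul(Rational(1, 4), -5)), -5) = Mul(Add(2, Rational(-5, 4)), -5) = Mul(Rational(3, 4), -5) = Rational(-15, 4) ≈ -3.7500)
Add(Mul(Add(0, 10), F), -4125) = Add(Mul(Add(0, 10), Rational(-15, 4)), -4125) = Add(Mul(10, Rational(-15, 4)), -4125) = Add(Rational(-75, 2), -4125) = Rational(-8325, 2)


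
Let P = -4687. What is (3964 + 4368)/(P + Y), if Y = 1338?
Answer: -8332/3349 ≈ -2.4879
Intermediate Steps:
(3964 + 4368)/(P + Y) = (3964 + 4368)/(-4687 + 1338) = 8332/(-3349) = 8332*(-1/3349) = -8332/3349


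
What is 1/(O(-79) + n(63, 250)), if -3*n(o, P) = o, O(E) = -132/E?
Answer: -79/1527 ≈ -0.051735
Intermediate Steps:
n(o, P) = -o/3
1/(O(-79) + n(63, 250)) = 1/(-132/(-79) - ⅓*63) = 1/(-132*(-1/79) - 21) = 1/(132/79 - 21) = 1/(-1527/79) = -79/1527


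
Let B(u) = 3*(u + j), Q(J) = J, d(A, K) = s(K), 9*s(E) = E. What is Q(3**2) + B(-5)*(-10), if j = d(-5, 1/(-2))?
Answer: 482/3 ≈ 160.67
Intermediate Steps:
s(E) = E/9
d(A, K) = K/9
j = -1/18 (j = (1/9)/(-2) = (1/9)*(-1/2) = -1/18 ≈ -0.055556)
B(u) = -1/6 + 3*u (B(u) = 3*(u - 1/18) = 3*(-1/18 + u) = -1/6 + 3*u)
Q(3**2) + B(-5)*(-10) = 3**2 + (-1/6 + 3*(-5))*(-10) = 9 + (-1/6 - 15)*(-10) = 9 - 91/6*(-10) = 9 + 455/3 = 482/3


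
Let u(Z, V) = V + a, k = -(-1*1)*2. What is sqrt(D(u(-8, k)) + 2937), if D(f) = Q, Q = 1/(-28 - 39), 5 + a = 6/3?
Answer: sqrt(13184126)/67 ≈ 54.194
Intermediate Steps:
a = -3 (a = -5 + 6/3 = -5 + 6*(1/3) = -5 + 2 = -3)
k = 2 (k = -(-1)*2 = -1*(-2) = 2)
u(Z, V) = -3 + V (u(Z, V) = V - 3 = -3 + V)
Q = -1/67 (Q = 1/(-67) = -1/67 ≈ -0.014925)
D(f) = -1/67
sqrt(D(u(-8, k)) + 2937) = sqrt(-1/67 + 2937) = sqrt(196778/67) = sqrt(13184126)/67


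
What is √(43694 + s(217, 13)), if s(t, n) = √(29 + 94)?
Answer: √(43694 + √123) ≈ 209.06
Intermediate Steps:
s(t, n) = √123
√(43694 + s(217, 13)) = √(43694 + √123)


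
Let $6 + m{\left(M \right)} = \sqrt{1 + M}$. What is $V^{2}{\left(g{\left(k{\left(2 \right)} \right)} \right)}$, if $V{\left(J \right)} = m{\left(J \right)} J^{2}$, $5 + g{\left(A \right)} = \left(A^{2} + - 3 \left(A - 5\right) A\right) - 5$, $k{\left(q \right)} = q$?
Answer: $1016064 - 248832 \sqrt{13} \approx 1.1889 \cdot 10^{5}$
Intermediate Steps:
$m{\left(M \right)} = -6 + \sqrt{1 + M}$
$g{\left(A \right)} = -10 + A^{2} + A \left(15 - 3 A\right)$ ($g{\left(A \right)} = -5 - \left(5 - A^{2} - - 3 \left(A - 5\right) A\right) = -5 - \left(5 - A^{2} - - 3 \left(-5 + A\right) A\right) = -5 - \left(5 - A^{2} - \left(15 - 3 A\right) A\right) = -5 - \left(5 - A^{2} - A \left(15 - 3 A\right)\right) = -5 + \left(-5 + A^{2} + A \left(15 - 3 A\right)\right) = -10 + A^{2} + A \left(15 - 3 A\right)$)
$V{\left(J \right)} = J^{2} \left(-6 + \sqrt{1 + J}\right)$ ($V{\left(J \right)} = \left(-6 + \sqrt{1 + J}\right) J^{2} = J^{2} \left(-6 + \sqrt{1 + J}\right)$)
$V^{2}{\left(g{\left(k{\left(2 \right)} \right)} \right)} = \left(\left(-10 - 2 \cdot 2^{2} + 15 \cdot 2\right)^{2} \left(-6 + \sqrt{1 - \left(-20 + 8\right)}\right)\right)^{2} = \left(\left(-10 - 8 + 30\right)^{2} \left(-6 + \sqrt{1 - -12}\right)\right)^{2} = \left(12^{2} \left(-6 + \sqrt{1 + 12}\right)\right)^{2} = \left(144 \left(-6 + \sqrt{13}\right)\right)^{2} = \left(-864 + 144 \sqrt{13}\right)^{2}$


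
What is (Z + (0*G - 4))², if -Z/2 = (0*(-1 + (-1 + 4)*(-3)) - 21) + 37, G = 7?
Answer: 1296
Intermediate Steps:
Z = -32 (Z = -2*((0*(-1 + (-1 + 4)*(-3)) - 21) + 37) = -2*((0*(-1 + 3*(-3)) - 21) + 37) = -2*((0*(-1 - 9) - 21) + 37) = -2*((0*(-10) - 21) + 37) = -2*((0 - 21) + 37) = -2*(-21 + 37) = -2*16 = -32)
(Z + (0*G - 4))² = (-32 + (0*7 - 4))² = (-32 + (0 - 4))² = (-32 - 4)² = (-36)² = 1296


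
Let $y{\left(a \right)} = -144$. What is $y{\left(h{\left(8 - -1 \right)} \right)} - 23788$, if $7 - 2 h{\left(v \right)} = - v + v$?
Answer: $-23932$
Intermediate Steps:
$h{\left(v \right)} = \frac{7}{2}$ ($h{\left(v \right)} = \frac{7}{2} - \frac{- v + v}{2} = \frac{7}{2} - 0 = \frac{7}{2} + 0 = \frac{7}{2}$)
$y{\left(h{\left(8 - -1 \right)} \right)} - 23788 = -144 - 23788 = -23932$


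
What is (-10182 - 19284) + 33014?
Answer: 3548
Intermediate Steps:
(-10182 - 19284) + 33014 = -29466 + 33014 = 3548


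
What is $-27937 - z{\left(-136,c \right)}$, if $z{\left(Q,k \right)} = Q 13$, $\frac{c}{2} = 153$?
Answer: $-26169$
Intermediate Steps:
$c = 306$ ($c = 2 \cdot 153 = 306$)
$z{\left(Q,k \right)} = 13 Q$
$-27937 - z{\left(-136,c \right)} = -27937 - 13 \left(-136\right) = -27937 - -1768 = -27937 + 1768 = -26169$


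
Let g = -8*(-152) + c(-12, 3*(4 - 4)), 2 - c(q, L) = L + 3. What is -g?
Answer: -1215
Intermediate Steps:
c(q, L) = -1 - L (c(q, L) = 2 - (L + 3) = 2 - (3 + L) = 2 + (-3 - L) = -1 - L)
g = 1215 (g = -8*(-152) + (-1 - 3*(4 - 4)) = 1216 + (-1 - 3*0) = 1216 + (-1 - 1*0) = 1216 + (-1 + 0) = 1216 - 1 = 1215)
-g = -1*1215 = -1215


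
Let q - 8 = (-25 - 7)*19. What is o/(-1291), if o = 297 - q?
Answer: -897/1291 ≈ -0.69481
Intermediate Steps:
q = -600 (q = 8 + (-25 - 7)*19 = 8 - 32*19 = 8 - 608 = -600)
o = 897 (o = 297 - 1*(-600) = 297 + 600 = 897)
o/(-1291) = 897/(-1291) = 897*(-1/1291) = -897/1291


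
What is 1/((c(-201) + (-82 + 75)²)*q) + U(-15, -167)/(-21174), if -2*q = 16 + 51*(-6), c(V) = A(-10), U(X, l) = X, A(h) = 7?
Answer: 23829/28655480 ≈ 0.00083157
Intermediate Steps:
c(V) = 7
q = 145 (q = -(16 + 51*(-6))/2 = -(16 - 306)/2 = -½*(-290) = 145)
1/((c(-201) + (-82 + 75)²)*q) + U(-15, -167)/(-21174) = 1/((7 + (-82 + 75)²)*145) - 15/(-21174) = (1/145)/(7 + (-7)²) - 15*(-1/21174) = (1/145)/(7 + 49) + 5/7058 = (1/145)/56 + 5/7058 = (1/56)*(1/145) + 5/7058 = 1/8120 + 5/7058 = 23829/28655480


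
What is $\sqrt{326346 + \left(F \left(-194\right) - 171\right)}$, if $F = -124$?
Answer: $\sqrt{350231} \approx 591.8$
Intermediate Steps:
$\sqrt{326346 + \left(F \left(-194\right) - 171\right)} = \sqrt{326346 - -23885} = \sqrt{326346 + \left(24056 - 171\right)} = \sqrt{326346 + 23885} = \sqrt{350231}$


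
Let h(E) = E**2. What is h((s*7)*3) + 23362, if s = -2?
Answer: 25126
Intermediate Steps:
h((s*7)*3) + 23362 = (-2*7*3)**2 + 23362 = (-14*3)**2 + 23362 = (-42)**2 + 23362 = 1764 + 23362 = 25126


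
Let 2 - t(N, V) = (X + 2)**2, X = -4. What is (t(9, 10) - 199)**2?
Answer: 40401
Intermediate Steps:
t(N, V) = -2 (t(N, V) = 2 - (-4 + 2)**2 = 2 - 1*(-2)**2 = 2 - 1*4 = 2 - 4 = -2)
(t(9, 10) - 199)**2 = (-2 - 199)**2 = (-201)**2 = 40401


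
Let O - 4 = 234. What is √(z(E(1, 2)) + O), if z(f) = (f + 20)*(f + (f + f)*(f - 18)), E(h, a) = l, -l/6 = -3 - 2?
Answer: √37738 ≈ 194.26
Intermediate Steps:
l = 30 (l = -6*(-3 - 2) = -6*(-5) = 30)
E(h, a) = 30
O = 238 (O = 4 + 234 = 238)
z(f) = (20 + f)*(f + 2*f*(-18 + f)) (z(f) = (20 + f)*(f + (2*f)*(-18 + f)) = (20 + f)*(f + 2*f*(-18 + f)))
√(z(E(1, 2)) + O) = √(30*(-700 + 2*30² + 5*30) + 238) = √(30*(-700 + 2*900 + 150) + 238) = √(30*(-700 + 1800 + 150) + 238) = √(30*1250 + 238) = √(37500 + 238) = √37738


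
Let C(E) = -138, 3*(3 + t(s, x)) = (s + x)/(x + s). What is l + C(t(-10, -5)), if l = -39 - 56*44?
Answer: -2641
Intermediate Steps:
t(s, x) = -8/3 (t(s, x) = -3 + ((s + x)/(x + s))/3 = -3 + ((s + x)/(s + x))/3 = -3 + (⅓)*1 = -3 + ⅓ = -8/3)
l = -2503 (l = -39 - 2464 = -2503)
l + C(t(-10, -5)) = -2503 - 138 = -2641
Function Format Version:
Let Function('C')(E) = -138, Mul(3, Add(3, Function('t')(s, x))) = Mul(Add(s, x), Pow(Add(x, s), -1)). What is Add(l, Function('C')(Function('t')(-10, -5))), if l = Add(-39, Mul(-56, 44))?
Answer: -2641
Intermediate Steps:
Function('t')(s, x) = Rational(-8, 3) (Function('t')(s, x) = Add(-3, Mul(Rational(1, 3), Mul(Add(s, x), Pow(Add(x, s), -1)))) = Add(-3, Mul(Rational(1, 3), Mul(Add(s, x), Pow(Add(s, x), -1)))) = Add(-3, Mul(Rational(1, 3), 1)) = Add(-3, Rational(1, 3)) = Rational(-8, 3))
l = -2503 (l = Add(-39, -2464) = -2503)
Add(l, Function('C')(Function('t')(-10, -5))) = Add(-2503, -138) = -2641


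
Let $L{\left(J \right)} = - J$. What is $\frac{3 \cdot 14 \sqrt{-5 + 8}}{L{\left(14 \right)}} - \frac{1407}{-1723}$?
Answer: $\frac{1407}{1723} - 3 \sqrt{3} \approx -4.3796$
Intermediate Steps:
$\frac{3 \cdot 14 \sqrt{-5 + 8}}{L{\left(14 \right)}} - \frac{1407}{-1723} = \frac{3 \cdot 14 \sqrt{-5 + 8}}{\left(-1\right) 14} - \frac{1407}{-1723} = \frac{42 \sqrt{3}}{-14} - - \frac{1407}{1723} = 42 \sqrt{3} \left(- \frac{1}{14}\right) + \frac{1407}{1723} = - 3 \sqrt{3} + \frac{1407}{1723} = \frac{1407}{1723} - 3 \sqrt{3}$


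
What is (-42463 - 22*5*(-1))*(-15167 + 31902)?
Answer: -708777455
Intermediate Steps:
(-42463 - 22*5*(-1))*(-15167 + 31902) = (-42463 - 11*10*(-1))*16735 = (-42463 - 110*(-1))*16735 = (-42463 + 110)*16735 = -42353*16735 = -708777455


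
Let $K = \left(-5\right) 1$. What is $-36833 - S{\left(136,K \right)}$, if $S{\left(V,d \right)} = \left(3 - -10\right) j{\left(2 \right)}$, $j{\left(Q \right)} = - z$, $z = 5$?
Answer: $-36768$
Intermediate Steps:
$j{\left(Q \right)} = -5$ ($j{\left(Q \right)} = \left(-1\right) 5 = -5$)
$K = -5$
$S{\left(V,d \right)} = -65$ ($S{\left(V,d \right)} = \left(3 - -10\right) \left(-5\right) = \left(3 + 10\right) \left(-5\right) = 13 \left(-5\right) = -65$)
$-36833 - S{\left(136,K \right)} = -36833 - -65 = -36833 + 65 = -36768$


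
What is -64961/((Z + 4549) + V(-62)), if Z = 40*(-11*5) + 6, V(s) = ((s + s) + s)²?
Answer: -64961/36951 ≈ -1.7580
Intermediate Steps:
V(s) = 9*s² (V(s) = (2*s + s)² = (3*s)² = 9*s²)
Z = -2194 (Z = 40*(-55) + 6 = -2200 + 6 = -2194)
-64961/((Z + 4549) + V(-62)) = -64961/((-2194 + 4549) + 9*(-62)²) = -64961/(2355 + 9*3844) = -64961/(2355 + 34596) = -64961/36951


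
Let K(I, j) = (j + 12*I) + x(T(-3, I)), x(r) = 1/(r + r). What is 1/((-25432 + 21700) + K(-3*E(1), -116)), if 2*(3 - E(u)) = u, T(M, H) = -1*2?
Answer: -4/15753 ≈ -0.00025392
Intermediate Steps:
T(M, H) = -2
E(u) = 3 - u/2
x(r) = 1/(2*r)
K(I, j) = -1/4 + j + 12*I (K(I, j) = (j + 12*I) + (1/2)/(-2) = (j + 12*I) + (1/2)*(-1/2) = (j + 12*I) - 1/4 = -1/4 + j + 12*I)
1/((-25432 + 21700) + K(-3*E(1), -116)) = 1/((-25432 + 21700) + (-1/4 - 116 + 12*(-3*(3 - 1/2*1)))) = 1/(-3732 + (-1/4 - 116 + 12*(-3*(3 - 1/2)))) = 1/(-3732 + (-1/4 - 116 + 12*(-3*5/2))) = 1/(-3732 + (-1/4 - 116 + 12*(-15/2))) = 1/(-3732 + (-1/4 - 116 - 90)) = 1/(-3732 - 825/4) = 1/(-15753/4) = -4/15753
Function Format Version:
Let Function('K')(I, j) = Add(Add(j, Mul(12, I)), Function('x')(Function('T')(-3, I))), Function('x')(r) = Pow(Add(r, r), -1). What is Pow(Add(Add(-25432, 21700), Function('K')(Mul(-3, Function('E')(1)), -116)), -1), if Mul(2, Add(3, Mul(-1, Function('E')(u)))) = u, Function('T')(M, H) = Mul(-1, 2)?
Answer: Rational(-4, 15753) ≈ -0.00025392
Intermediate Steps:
Function('T')(M, H) = -2
Function('E')(u) = Add(3, Mul(Rational(-1, 2), u))
Function('x')(r) = Mul(Rational(1, 2), Pow(r, -1)) (Function('x')(r) = Pow(Mul(2, r), -1) = Mul(Rational(1, 2), Pow(r, -1)))
Function('K')(I, j) = Add(Rational(-1, 4), j, Mul(12, I)) (Function('K')(I, j) = Add(Add(j, Mul(12, I)), Mul(Rational(1, 2), Pow(-2, -1))) = Add(Add(j, Mul(12, I)), Mul(Rational(1, 2), Rational(-1, 2))) = Add(Add(j, Mul(12, I)), Rational(-1, 4)) = Add(Rational(-1, 4), j, Mul(12, I)))
Pow(Add(Add(-25432, 21700), Function('K')(Mul(-3, Function('E')(1)), -116)), -1) = Pow(Add(Add(-25432, 21700), Add(Rational(-1, 4), -116, Mul(12, Mul(-3, Add(3, Mul(Rational(-1, 2), 1)))))), -1) = Pow(Add(-3732, Add(Rational(-1, 4), -116, Mul(12, Mul(-3, Add(3, Rational(-1, 2)))))), -1) = Pow(Add(-3732, Add(Rational(-1, 4), -116, Mul(12, Mul(-3, Rational(5, 2))))), -1) = Pow(Add(-3732, Add(Rational(-1, 4), -116, Mul(12, Rational(-15, 2)))), -1) = Pow(Add(-3732, Add(Rational(-1, 4), -116, -90)), -1) = Pow(Add(-3732, Rational(-825, 4)), -1) = Pow(Rational(-15753, 4), -1) = Rational(-4, 15753)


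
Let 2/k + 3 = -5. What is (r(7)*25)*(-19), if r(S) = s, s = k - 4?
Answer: 8075/4 ≈ 2018.8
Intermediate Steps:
k = -1/4 (k = 2/(-3 - 5) = 2/(-8) = 2*(-1/8) = -1/4 ≈ -0.25000)
s = -17/4 (s = -1/4 - 4 = -17/4 ≈ -4.2500)
r(S) = -17/4
(r(7)*25)*(-19) = -17/4*25*(-19) = -425/4*(-19) = 8075/4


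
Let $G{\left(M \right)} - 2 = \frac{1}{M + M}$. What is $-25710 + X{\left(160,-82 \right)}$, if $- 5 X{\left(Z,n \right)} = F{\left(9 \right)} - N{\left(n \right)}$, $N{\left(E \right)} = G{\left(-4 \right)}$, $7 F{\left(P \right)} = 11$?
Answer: $- \frac{7198783}{280} \approx -25710.0$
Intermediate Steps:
$G{\left(M \right)} = 2 + \frac{1}{2 M}$ ($G{\left(M \right)} = 2 + \frac{1}{M + M} = 2 + \frac{1}{2 M}$)
$F{\left(P \right)} = \frac{11}{7}$ ($F{\left(P \right)} = \frac{1}{7} \cdot 11 = \frac{11}{7}$)
$N{\left(E \right)} = \frac{15}{8}$ ($N{\left(E \right)} = 2 + \frac{1}{2 \left(-4\right)} = 2 + \frac{1}{2} \left(- \frac{1}{4}\right) = 2 - \frac{1}{8} = \frac{15}{8}$)
$X{\left(Z,n \right)} = \frac{17}{280}$ ($X{\left(Z,n \right)} = - \frac{\frac{11}{7} - \frac{15}{8}}{5} = \left(- \frac{1}{5}\right) \left(- \frac{17}{56}\right) = \frac{17}{280}$)
$-25710 + X{\left(160,-82 \right)} = -25710 + \frac{17}{280} = - \frac{7198783}{280}$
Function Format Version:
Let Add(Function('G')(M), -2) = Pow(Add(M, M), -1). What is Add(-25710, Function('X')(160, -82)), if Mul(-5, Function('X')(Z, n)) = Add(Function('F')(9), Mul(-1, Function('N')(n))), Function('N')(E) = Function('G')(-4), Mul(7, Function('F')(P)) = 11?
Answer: Rational(-7198783, 280) ≈ -25710.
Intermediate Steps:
Function('G')(M) = Add(2, Mul(Rational(1, 2), Pow(M, -1))) (Function('G')(M) = Add(2, Pow(Add(M, M), -1)) = Add(2, Pow(Mul(2, M), -1)) = Add(2, Mul(Rational(1, 2), Pow(M, -1))))
Function('F')(P) = Rational(11, 7) (Function('F')(P) = Mul(Rational(1, 7), 11) = Rational(11, 7))
Function('N')(E) = Rational(15, 8) (Function('N')(E) = Add(2, Mul(Rational(1, 2), Pow(-4, -1))) = Add(2, Mul(Rational(1, 2), Rational(-1, 4))) = Add(2, Rational(-1, 8)) = Rational(15, 8))
Function('X')(Z, n) = Rational(17, 280) (Function('X')(Z, n) = Mul(Rational(-1, 5), Add(Rational(11, 7), Mul(-1, Rational(15, 8)))) = Mul(Rational(-1, 5), Add(Rational(11, 7), Rational(-15, 8))) = Mul(Rational(-1, 5), Rational(-17, 56)) = Rational(17, 280))
Add(-25710, Function('X')(160, -82)) = Add(-25710, Rational(17, 280)) = Rational(-7198783, 280)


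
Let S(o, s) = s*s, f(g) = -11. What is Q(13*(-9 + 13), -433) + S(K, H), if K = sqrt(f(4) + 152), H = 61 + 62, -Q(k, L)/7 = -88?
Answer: 15745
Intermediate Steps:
Q(k, L) = 616 (Q(k, L) = -7*(-88) = 616)
H = 123
K = sqrt(141) (K = sqrt(-11 + 152) = sqrt(141) ≈ 11.874)
S(o, s) = s**2
Q(13*(-9 + 13), -433) + S(K, H) = 616 + 123**2 = 616 + 15129 = 15745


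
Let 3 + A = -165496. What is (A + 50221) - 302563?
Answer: -417841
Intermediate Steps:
A = -165499 (A = -3 - 165496 = -165499)
(A + 50221) - 302563 = (-165499 + 50221) - 302563 = -115278 - 302563 = -417841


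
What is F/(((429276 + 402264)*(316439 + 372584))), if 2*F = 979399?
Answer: 979399/1145900370840 ≈ 8.5470e-7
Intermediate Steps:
F = 979399/2 (F = (1/2)*979399 = 979399/2 ≈ 4.8970e+5)
F/(((429276 + 402264)*(316439 + 372584))) = 979399/(2*(((429276 + 402264)*(316439 + 372584)))) = 979399/(2*((831540*689023))) = (979399/2)/572950185420 = (979399/2)*(1/572950185420) = 979399/1145900370840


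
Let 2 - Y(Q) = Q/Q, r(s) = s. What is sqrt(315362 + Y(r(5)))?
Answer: sqrt(315363) ≈ 561.57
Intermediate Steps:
Y(Q) = 1 (Y(Q) = 2 - Q/Q = 2 - 1*1 = 2 - 1 = 1)
sqrt(315362 + Y(r(5))) = sqrt(315362 + 1) = sqrt(315363)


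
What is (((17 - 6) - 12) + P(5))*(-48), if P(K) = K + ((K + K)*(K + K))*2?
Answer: -9792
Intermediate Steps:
P(K) = K + 8*K² (P(K) = K + ((2*K)*(2*K))*2 = K + (4*K²)*2 = K + 8*K²)
(((17 - 6) - 12) + P(5))*(-48) = (((17 - 6) - 12) + 5*(1 + 8*5))*(-48) = ((11 - 12) + 5*(1 + 40))*(-48) = (-1 + 5*41)*(-48) = (-1 + 205)*(-48) = 204*(-48) = -9792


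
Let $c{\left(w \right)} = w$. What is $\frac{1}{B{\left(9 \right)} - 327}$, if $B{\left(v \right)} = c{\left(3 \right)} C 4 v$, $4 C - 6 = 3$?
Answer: $- \frac{1}{84} \approx -0.011905$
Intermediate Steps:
$C = \frac{9}{4}$ ($C = \frac{3}{2} + \frac{1}{4} \cdot 3 = \frac{3}{2} + \frac{3}{4} = \frac{9}{4} \approx 2.25$)
$B{\left(v \right)} = 27 v$ ($B{\left(v \right)} = 3 \cdot \frac{9}{4} \cdot 4 v = \frac{27 \cdot 4 v}{4} = 27 v$)
$\frac{1}{B{\left(9 \right)} - 327} = \frac{1}{27 \cdot 9 - 327} = \frac{1}{243 - 327} = \frac{1}{-84} = - \frac{1}{84}$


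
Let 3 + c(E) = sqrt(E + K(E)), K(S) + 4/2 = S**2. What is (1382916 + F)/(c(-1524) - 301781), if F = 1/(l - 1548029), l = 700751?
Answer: -88401157277505562/19290669097752117 - 5858571513235*sqrt(92842)/77162676391008468 ≈ -4.6057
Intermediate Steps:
F = -1/847278 (F = 1/(700751 - 1548029) = 1/(-847278) = -1/847278 ≈ -1.1802e-6)
K(S) = -2 + S**2
c(E) = -3 + sqrt(-2 + E + E**2) (c(E) = -3 + sqrt(E + (-2 + E**2)) = -3 + sqrt(-2 + E + E**2))
(1382916 + F)/(c(-1524) - 301781) = (1382916 - 1/847278)/((-3 + sqrt(-2 - 1524 + (-1524)**2)) - 301781) = 1171714302647/(847278*((-3 + sqrt(-2 - 1524 + 2322576)) - 301781)) = 1171714302647/(847278*((-3 + sqrt(2321050)) - 301781)) = 1171714302647/(847278*((-3 + 5*sqrt(92842)) - 301781)) = 1171714302647/(847278*(-301784 + 5*sqrt(92842)))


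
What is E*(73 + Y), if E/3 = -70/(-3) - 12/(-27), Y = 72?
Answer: 31030/3 ≈ 10343.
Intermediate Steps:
E = 214/3 (E = 3*(-70/(-3) - 12/(-27)) = 3*(-70*(-1/3) - 12*(-1/27)) = 3*(70/3 + 4/9) = 3*(214/9) = 214/3 ≈ 71.333)
E*(73 + Y) = 214*(73 + 72)/3 = (214/3)*145 = 31030/3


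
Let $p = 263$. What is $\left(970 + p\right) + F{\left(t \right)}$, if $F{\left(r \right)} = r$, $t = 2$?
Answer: $1235$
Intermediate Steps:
$\left(970 + p\right) + F{\left(t \right)} = \left(970 + 263\right) + 2 = 1233 + 2 = 1235$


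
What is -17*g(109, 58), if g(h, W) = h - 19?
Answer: -1530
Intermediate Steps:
g(h, W) = -19 + h
-17*g(109, 58) = -17*(-19 + 109) = -17*90 = -1530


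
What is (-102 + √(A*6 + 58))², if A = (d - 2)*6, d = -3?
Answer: (102 - I*√122)² ≈ 10282.0 - 2253.3*I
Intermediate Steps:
A = -30 (A = (-3 - 2)*6 = -5*6 = -30)
(-102 + √(A*6 + 58))² = (-102 + √(-30*6 + 58))² = (-102 + √(-180 + 58))² = (-102 + √(-122))² = (-102 + I*√122)²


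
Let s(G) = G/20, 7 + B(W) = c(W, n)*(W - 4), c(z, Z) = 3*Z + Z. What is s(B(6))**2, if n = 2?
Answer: 81/400 ≈ 0.20250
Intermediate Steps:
c(z, Z) = 4*Z
B(W) = -39 + 8*W (B(W) = -7 + (4*2)*(W - 4) = -7 + 8*(-4 + W) = -7 + (-32 + 8*W) = -39 + 8*W)
s(G) = G/20 (s(G) = G*(1/20) = G/20)
s(B(6))**2 = ((-39 + 8*6)/20)**2 = ((-39 + 48)/20)**2 = ((1/20)*9)**2 = (9/20)**2 = 81/400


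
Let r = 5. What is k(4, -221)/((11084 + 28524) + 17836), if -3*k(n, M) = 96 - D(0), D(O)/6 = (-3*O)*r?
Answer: -8/14361 ≈ -0.00055706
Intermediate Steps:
D(O) = -90*O (D(O) = 6*(-3*O*5) = 6*(-15*O) = -90*O)
k(n, M) = -32 (k(n, M) = -(96 - (-90)*0)/3 = -(96 - 1*0)/3 = -(96 + 0)/3 = -1/3*96 = -32)
k(4, -221)/((11084 + 28524) + 17836) = -32/((11084 + 28524) + 17836) = -32/(39608 + 17836) = -32/57444 = -32*1/57444 = -8/14361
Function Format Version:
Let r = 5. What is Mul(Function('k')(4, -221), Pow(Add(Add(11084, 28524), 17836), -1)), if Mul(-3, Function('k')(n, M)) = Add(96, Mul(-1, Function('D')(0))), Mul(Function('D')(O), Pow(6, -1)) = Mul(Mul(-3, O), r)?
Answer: Rational(-8, 14361) ≈ -0.00055706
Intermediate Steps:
Function('D')(O) = Mul(-90, O) (Function('D')(O) = Mul(6, Mul(Mul(-3, O), 5)) = Mul(6, Mul(-15, O)) = Mul(-90, O))
Function('k')(n, M) = -32 (Function('k')(n, M) = Mul(Rational(-1, 3), Add(96, Mul(-1, Mul(-90, 0)))) = Mul(Rational(-1, 3), Add(96, Mul(-1, 0))) = Mul(Rational(-1, 3), Add(96, 0)) = Mul(Rational(-1, 3), 96) = -32)
Mul(Function('k')(4, -221), Pow(Add(Add(11084, 28524), 17836), -1)) = Mul(-32, Pow(Add(Add(11084, 28524), 17836), -1)) = Mul(-32, Pow(Add(39608, 17836), -1)) = Mul(-32, Pow(57444, -1)) = Mul(-32, Rational(1, 57444)) = Rational(-8, 14361)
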